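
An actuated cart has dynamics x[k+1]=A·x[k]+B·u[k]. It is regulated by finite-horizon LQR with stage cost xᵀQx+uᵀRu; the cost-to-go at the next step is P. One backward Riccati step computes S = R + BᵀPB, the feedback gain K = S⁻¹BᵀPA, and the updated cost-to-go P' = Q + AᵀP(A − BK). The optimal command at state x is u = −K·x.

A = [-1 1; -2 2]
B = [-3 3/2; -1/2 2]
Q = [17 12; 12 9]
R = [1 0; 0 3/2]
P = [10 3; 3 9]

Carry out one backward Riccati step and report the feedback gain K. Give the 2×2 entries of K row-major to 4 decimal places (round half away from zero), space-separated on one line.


-0.1371 0.1371 -0.9766 0.9766

BᵀP = [-31.5000 -13.5000; 21.0000 22.5000]
S = R + BᵀPB = [1 0; 0 3/2] + [101.2500 -74.2500; -74.2500 76.5000] = [102.2500 -74.2500; -74.2500 78.0000]
BᵀPA = [58.5000 -58.5000; -66.0000 66.0000]
K = S⁻¹·BᵀPA = [-0.1371 0.1371; -0.9766 0.9766]
A−BK = [0.0538 -0.0538; -0.1153 0.1153]
AᵀP(A−BK) = [1.5608 -1.5608; -1.5608 1.5608]
P' = Q + AᵀP(A−BK) = [18.5608 10.4392; 10.4392 10.5608]
tr(P') = 29.1216


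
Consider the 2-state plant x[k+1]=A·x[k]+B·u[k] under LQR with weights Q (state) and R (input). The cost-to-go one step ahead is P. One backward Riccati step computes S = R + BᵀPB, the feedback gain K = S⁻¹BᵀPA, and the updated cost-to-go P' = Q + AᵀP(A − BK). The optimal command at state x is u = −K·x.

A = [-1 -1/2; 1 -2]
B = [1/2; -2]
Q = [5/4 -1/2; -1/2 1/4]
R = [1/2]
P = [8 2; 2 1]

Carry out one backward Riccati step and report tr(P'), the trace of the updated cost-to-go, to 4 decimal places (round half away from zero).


BᵀP = [0.0000 -1.0000]
S = R + BᵀPB = [1/2] + [2.0000] = [2.5000]
BᵀPA = [-1.0000 2.0000]
K = S⁻¹·BᵀPA = [-0.4000 0.8000]
A−BK = [-0.8000 -0.9000; 0.2000 -0.4000]
AᵀP(A−BK) = [4.6000 5.8000; 5.8000 8.4000]
P' = Q + AᵀP(A−BK) = [5.8500 5.3000; 5.3000 8.6500]
tr(P') = 14.5000

14.5000


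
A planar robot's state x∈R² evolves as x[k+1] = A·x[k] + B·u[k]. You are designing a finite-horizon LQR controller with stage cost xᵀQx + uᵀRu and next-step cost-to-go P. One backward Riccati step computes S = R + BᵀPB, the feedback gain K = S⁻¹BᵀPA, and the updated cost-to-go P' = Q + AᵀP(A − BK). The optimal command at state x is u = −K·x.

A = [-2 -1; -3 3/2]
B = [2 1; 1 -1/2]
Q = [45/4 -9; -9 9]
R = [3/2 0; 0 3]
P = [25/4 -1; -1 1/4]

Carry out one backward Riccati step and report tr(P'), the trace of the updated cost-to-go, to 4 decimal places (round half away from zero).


22.4732

BᵀP = [11.5000 -1.7500; 6.7500 -1.1250]
S = R + BᵀPB = [3/2 0; 0 3] + [21.2500 12.3750; 12.3750 7.3125] = [22.7500 12.3750; 12.3750 10.3125]
BᵀPA = [-17.7500 -14.1250; -10.1250 -8.4375]
K = S⁻¹·BᵀPA = [-0.7089 -0.5063; -0.1312 -0.2106]
A−BK = [-0.4511 0.2232; -2.3567 1.9010]
AᵀP(A−BK) = [1.3395 0.2555; 0.2555 0.8838]
P' = Q + AᵀP(A−BK) = [12.5895 -8.7445; -8.7445 9.8838]
tr(P') = 22.4732


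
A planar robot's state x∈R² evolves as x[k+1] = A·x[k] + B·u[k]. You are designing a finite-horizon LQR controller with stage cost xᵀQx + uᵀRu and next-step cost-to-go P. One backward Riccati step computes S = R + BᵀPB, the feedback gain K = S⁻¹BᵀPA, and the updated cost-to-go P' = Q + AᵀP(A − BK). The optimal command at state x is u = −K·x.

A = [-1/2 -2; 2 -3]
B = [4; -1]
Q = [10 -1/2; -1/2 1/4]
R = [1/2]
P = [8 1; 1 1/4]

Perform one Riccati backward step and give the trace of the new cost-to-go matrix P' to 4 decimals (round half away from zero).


BᵀP = [31.0000 3.7500]
S = R + BᵀPB = [1/2] + [120.2500] = [120.7500]
BᵀPA = [-8.0000 -73.2500]
K = S⁻¹·BᵀPA = [-0.0663 -0.6066]
A−BK = [-0.2350 0.4265; 1.9337 -3.6066]
AᵀP(A−BK) = [0.4700 -0.8530; -0.8530 1.8147]
P' = Q + AᵀP(A−BK) = [10.4700 -1.3530; -1.3530 2.0647]
tr(P') = 12.5347

12.5347


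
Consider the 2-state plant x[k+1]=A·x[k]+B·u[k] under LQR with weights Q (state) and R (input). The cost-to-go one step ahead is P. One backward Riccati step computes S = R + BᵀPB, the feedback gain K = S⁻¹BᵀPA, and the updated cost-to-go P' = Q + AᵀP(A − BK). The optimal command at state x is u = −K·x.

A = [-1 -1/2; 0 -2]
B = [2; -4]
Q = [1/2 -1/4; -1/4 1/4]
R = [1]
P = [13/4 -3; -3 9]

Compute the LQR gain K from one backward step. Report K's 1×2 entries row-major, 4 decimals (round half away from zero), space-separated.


BᵀP = [18.5000 -42.0000]
S = R + BᵀPB = [1] + [205.0000] = [206.0000]
BᵀPA = [-18.5000 74.7500]
K = S⁻¹·BᵀPA = [-0.0898 0.3629]
A−BK = [-0.8204 -1.2257; -0.3592 -0.5485]
AᵀP(A−BK) = [1.5886 2.3380; 2.3380 3.6884]
P' = Q + AᵀP(A−BK) = [2.0886 2.0880; 2.0880 3.9384]
tr(P') = 6.0270

-0.0898 0.3629


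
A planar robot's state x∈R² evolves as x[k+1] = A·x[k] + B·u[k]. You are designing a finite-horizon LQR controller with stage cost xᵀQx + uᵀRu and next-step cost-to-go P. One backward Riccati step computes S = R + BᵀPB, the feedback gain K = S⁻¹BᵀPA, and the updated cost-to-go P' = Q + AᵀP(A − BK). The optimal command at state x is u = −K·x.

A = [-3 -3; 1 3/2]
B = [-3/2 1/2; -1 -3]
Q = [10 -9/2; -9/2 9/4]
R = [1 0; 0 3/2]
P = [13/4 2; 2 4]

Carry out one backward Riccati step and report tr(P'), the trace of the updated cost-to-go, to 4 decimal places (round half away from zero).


19.2061

BᵀP = [-6.8750 -7.0000; -4.3750 -11.0000]
S = R + BᵀPB = [1 0; 0 3/2] + [17.3125 17.5625; 17.5625 30.8125] = [18.3125 17.5625; 17.5625 32.3125]
BᵀPA = [13.6250 10.1250; 2.1250 -3.3750]
K = S⁻¹·BᵀPA = [1.4224 1.3641; -0.7073 -0.8459]
A−BK = [-0.5127 -0.5308; 0.3004 0.3265]
AᵀP(A−BK) = [3.3730 3.4610; 3.4610 3.5831]
P' = Q + AᵀP(A−BK) = [13.3730 -1.0390; -1.0390 5.8331]
tr(P') = 19.2061


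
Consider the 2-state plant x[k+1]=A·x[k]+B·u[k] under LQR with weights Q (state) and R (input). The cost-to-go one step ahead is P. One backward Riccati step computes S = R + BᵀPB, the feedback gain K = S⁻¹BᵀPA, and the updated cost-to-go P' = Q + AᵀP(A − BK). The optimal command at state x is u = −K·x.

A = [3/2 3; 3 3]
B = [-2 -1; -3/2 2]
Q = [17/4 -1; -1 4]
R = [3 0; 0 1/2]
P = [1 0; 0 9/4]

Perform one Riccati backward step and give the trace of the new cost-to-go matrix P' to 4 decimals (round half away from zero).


16.7589

BᵀP = [-2.0000 -3.3750; -1.0000 4.5000]
S = R + BᵀPB = [3 0; 0 1/2] + [9.0625 -4.7500; -4.7500 10.0000] = [12.0625 -4.7500; -4.7500 10.5000]
BᵀPA = [-13.1250 -16.1250; 12.0000 10.5000]
K = S⁻¹·BᵀPA = [-0.7763 -1.1474; 0.7917 0.4809]
A−BK = [0.7390 1.1861; 0.2522 0.3170]
AᵀP(A−BK) = [2.8106 3.9191; 3.9191 5.6983]
P' = Q + AᵀP(A−BK) = [7.0606 2.9191; 2.9191 9.6983]
tr(P') = 16.7589


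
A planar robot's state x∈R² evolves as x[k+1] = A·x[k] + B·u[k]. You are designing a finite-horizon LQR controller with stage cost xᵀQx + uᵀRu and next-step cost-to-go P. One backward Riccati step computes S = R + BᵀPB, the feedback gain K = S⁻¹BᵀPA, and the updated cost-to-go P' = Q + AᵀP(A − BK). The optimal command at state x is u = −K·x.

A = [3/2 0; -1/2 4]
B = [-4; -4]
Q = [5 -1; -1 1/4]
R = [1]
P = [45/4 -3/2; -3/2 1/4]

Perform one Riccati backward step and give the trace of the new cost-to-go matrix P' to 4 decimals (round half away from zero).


BᵀP = [-39.0000 5.0000]
S = R + BᵀPB = [1] + [136.0000] = [137.0000]
BᵀPA = [-61.0000 20.0000]
K = S⁻¹·BᵀPA = [-0.4453 0.1460]
A−BK = [-0.2810 0.5839; -2.2810 4.5839]
AᵀP(A−BK) = [0.4644 -0.5949; -0.5949 1.0803]
P' = Q + AᵀP(A−BK) = [5.4644 -1.5949; -1.5949 1.3303]
tr(P') = 6.7947

6.7947


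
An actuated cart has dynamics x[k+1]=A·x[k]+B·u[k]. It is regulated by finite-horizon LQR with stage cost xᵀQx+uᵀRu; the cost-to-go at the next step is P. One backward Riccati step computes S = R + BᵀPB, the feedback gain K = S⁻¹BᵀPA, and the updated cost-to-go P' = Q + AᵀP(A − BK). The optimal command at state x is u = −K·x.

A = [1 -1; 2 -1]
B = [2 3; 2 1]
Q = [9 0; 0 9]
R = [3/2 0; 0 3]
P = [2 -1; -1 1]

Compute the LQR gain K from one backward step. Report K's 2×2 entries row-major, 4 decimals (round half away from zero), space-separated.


BᵀP = [2.0000 0.0000; 5.0000 -2.0000]
S = R + BᵀPB = [3/2 0; 0 3] + [4.0000 6.0000; 6.0000 13.0000] = [5.5000 6.0000; 6.0000 16.0000]
BᵀPA = [2.0000 -2.0000; 1.0000 -3.0000]
K = S⁻¹·BᵀPA = [0.5000 -0.2692; -0.1250 -0.0865]
A−BK = [0.3750 -0.2019; 1.1250 -0.3750]
AᵀP(A−BK) = [1.1250 -0.3750; -0.3750 0.2019]
P' = Q + AᵀP(A−BK) = [10.1250 -0.3750; -0.3750 9.2019]
tr(P') = 19.3269

0.5000 -0.2692 -0.1250 -0.0865


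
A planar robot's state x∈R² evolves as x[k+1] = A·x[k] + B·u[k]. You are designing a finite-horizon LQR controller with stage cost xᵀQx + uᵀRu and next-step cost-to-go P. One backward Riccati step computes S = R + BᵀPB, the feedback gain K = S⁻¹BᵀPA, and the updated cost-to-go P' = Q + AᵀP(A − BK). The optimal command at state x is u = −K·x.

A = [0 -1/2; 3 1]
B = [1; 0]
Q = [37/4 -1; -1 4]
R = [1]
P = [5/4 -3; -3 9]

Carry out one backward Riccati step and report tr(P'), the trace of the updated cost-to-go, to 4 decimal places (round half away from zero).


BᵀP = [1.2500 -3.0000]
S = R + BᵀPB = [1] + [1.2500] = [2.2500]
BᵀPA = [-9.0000 -3.6250]
K = S⁻¹·BᵀPA = [-4.0000 -1.6111]
A−BK = [4.0000 1.1111; 3.0000 1.0000]
AᵀP(A−BK) = [45.0000 17.0000; 17.0000 6.4722]
P' = Q + AᵀP(A−BK) = [54.2500 16.0000; 16.0000 10.4722]
tr(P') = 64.7222

64.7222


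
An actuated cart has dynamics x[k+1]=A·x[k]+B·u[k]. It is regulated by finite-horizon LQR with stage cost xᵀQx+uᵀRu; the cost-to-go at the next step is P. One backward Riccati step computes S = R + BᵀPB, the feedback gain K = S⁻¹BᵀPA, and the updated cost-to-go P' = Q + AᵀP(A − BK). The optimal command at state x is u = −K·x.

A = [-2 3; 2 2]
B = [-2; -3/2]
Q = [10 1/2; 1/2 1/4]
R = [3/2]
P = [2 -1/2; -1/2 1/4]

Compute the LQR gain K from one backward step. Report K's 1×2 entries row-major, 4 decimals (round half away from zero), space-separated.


1.0973 -1.2035

BᵀP = [-3.2500 0.6250]
S = R + BᵀPB = [3/2] + [5.5625] = [7.0625]
BᵀPA = [7.7500 -8.5000]
K = S⁻¹·BᵀPA = [1.0973 -1.2035]
A−BK = [0.1947 0.5929; 3.6460 0.1947]
AᵀP(A−BK) = [4.4956 -2.6726; -2.6726 2.7699]
P' = Q + AᵀP(A−BK) = [14.4956 -2.1726; -2.1726 3.0199]
tr(P') = 17.5155


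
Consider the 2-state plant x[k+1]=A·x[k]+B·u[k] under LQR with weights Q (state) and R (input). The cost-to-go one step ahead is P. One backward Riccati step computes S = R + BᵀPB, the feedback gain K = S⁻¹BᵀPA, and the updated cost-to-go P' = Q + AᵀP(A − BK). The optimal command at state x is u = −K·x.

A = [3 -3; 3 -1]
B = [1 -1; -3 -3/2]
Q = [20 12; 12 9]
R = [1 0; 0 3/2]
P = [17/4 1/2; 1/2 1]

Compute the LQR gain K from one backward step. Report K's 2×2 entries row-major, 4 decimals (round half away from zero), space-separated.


0.2656 -0.6765 -2.2385 1.8607

BᵀP = [2.7500 -2.5000; -5.0000 -2.0000]
S = R + BᵀPB = [1 0; 0 3/2] + [10.2500 1.0000; 1.0000 8.0000] = [11.2500 1.0000; 1.0000 9.5000]
BᵀPA = [0.7500 -5.7500; -21.0000 17.0000]
K = S⁻¹·BᵀPA = [0.2656 -0.6765; -2.2385 1.8607]
A−BK = [0.4959 -0.4628; 0.4392 -0.2385]
AᵀP(A−BK) = [9.0425 -7.6682; -7.6682 6.7285]
P' = Q + AᵀP(A−BK) = [29.0425 4.3318; 4.3318 15.7285]
tr(P') = 44.7710


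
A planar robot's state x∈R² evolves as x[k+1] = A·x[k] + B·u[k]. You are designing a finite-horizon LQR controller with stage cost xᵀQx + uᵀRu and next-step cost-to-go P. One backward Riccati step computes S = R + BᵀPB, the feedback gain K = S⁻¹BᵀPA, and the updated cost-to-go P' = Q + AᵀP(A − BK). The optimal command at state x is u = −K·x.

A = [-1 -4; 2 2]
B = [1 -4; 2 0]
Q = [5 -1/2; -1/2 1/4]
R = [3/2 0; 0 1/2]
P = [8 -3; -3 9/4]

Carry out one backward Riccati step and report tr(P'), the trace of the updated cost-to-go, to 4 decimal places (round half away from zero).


8.3754

BᵀP = [2.0000 1.5000; -32.0000 12.0000]
S = R + BᵀPB = [3/2 0; 0 1/2] + [5.0000 -8.0000; -8.0000 128.0000] = [6.5000 -8.0000; -8.0000 128.5000]
BᵀPA = [1.0000 -5.0000; 56.0000 152.0000]
K = S⁻¹·BᵀPA = [0.7475 0.7436; 0.4823 1.2292]
A−BK = [0.1818 0.1731; 0.5050 0.5128]
AᵀP(A−BK) = [1.2418 1.4227; 1.4227 1.8836]
P' = Q + AᵀP(A−BK) = [6.2418 0.9227; 0.9227 2.1336]
tr(P') = 8.3754


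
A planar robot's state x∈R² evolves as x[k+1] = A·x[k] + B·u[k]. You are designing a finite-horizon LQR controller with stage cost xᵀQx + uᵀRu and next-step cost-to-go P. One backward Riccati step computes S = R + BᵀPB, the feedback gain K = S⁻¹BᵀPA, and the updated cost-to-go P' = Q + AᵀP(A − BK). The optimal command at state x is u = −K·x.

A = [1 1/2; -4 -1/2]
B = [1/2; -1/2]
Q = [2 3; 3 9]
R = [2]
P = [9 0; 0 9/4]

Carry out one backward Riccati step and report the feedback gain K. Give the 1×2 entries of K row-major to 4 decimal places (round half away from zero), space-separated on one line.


1.8701 0.5844

BᵀP = [4.5000 -1.1250]
S = R + BᵀPB = [2] + [2.8125] = [4.8125]
BᵀPA = [9.0000 2.8125]
K = S⁻¹·BᵀPA = [1.8701 0.5844]
A−BK = [0.0649 0.2078; -3.0649 -0.2078]
AᵀP(A−BK) = [28.1688 3.7403; 3.7403 1.1688]
P' = Q + AᵀP(A−BK) = [30.1688 6.7403; 6.7403 10.1688]
tr(P') = 40.3377


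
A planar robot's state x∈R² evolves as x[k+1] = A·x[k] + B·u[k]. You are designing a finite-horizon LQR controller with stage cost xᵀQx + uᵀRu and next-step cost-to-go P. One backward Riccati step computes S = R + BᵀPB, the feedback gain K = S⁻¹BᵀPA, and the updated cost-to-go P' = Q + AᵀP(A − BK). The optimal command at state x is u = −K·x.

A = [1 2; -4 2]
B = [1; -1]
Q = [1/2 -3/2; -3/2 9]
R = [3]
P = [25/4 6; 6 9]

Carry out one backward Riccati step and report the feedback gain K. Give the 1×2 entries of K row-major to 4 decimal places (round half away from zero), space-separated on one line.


1.9600 -0.8800

BᵀP = [0.2500 -3.0000]
S = R + BᵀPB = [3] + [3.2500] = [6.2500]
BᵀPA = [12.2500 -5.5000]
K = S⁻¹·BᵀPA = [1.9600 -0.8800]
A−BK = [-0.9600 2.8800; -2.0400 1.1200]
AᵀP(A−BK) = [78.2400 -84.7200; -84.7200 104.1600]
P' = Q + AᵀP(A−BK) = [78.7400 -86.2200; -86.2200 113.1600]
tr(P') = 191.9000


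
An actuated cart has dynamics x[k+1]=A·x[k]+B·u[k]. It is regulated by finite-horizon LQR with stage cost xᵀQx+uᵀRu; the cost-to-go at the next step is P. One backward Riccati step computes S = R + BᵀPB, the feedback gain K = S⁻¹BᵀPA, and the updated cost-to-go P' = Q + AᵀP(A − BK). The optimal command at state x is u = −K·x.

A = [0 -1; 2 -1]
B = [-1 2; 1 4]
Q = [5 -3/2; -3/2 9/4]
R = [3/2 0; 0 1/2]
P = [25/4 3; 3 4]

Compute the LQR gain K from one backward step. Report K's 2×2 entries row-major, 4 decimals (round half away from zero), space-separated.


BᵀP = [-3.2500 1.0000; 24.5000 22.0000]
S = R + BᵀPB = [3/2 0; 0 1/2] + [4.2500 -2.5000; -2.5000 137.0000] = [5.7500 -2.5000; -2.5000 137.5000]
BᵀPA = [2.0000 2.2500; 44.0000 -46.5000]
K = S⁻¹·BᵀPA = [0.4908 0.2462; 0.3289 -0.3337]
A−BK = [-0.1670 -0.0864; 0.1935 0.0886]
AᵀP(A−BK) = [0.5457 0.1906; 0.1906 0.1787]
P' = Q + AᵀP(A−BK) = [5.5457 -1.3094; -1.3094 2.4287]
tr(P') = 7.9744

0.4908 0.2462 0.3289 -0.3337


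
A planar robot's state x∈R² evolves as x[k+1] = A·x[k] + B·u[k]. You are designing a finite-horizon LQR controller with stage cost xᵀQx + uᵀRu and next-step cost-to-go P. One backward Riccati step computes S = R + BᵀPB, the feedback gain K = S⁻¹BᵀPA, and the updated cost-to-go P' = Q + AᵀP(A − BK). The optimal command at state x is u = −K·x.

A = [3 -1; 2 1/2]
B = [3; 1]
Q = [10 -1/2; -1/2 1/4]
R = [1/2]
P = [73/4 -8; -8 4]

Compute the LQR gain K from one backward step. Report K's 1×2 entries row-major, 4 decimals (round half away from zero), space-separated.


BᵀP = [46.7500 -20.0000]
S = R + BᵀPB = [1/2] + [120.2500] = [120.7500]
BᵀPA = [100.2500 -56.7500]
K = S⁻¹·BᵀPA = [0.8302 -0.4700]
A−BK = [0.5093 0.4099; 1.1698 0.9700]
AᵀP(A−BK) = [1.0197 0.3654; 0.3654 0.5787]
P' = Q + AᵀP(A−BK) = [11.0197 -0.1346; -0.1346 0.8287]
tr(P') = 11.8483

0.8302 -0.4700


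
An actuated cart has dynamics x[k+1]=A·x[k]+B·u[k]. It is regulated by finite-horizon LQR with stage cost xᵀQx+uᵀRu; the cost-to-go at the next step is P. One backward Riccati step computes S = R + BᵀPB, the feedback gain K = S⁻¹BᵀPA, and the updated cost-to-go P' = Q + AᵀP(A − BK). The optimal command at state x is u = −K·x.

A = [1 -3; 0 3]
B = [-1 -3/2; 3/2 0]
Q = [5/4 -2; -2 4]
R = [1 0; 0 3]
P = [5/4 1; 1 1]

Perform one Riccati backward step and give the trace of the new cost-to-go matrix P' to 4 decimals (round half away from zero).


7.4577

BᵀP = [0.2500 0.5000; -1.8750 -1.5000]
S = R + BᵀPB = [1 0; 0 3] + [0.5000 -0.3750; -0.3750 2.8125] = [1.5000 -0.3750; -0.3750 5.8125]
BᵀPA = [0.2500 0.7500; -1.8750 1.1250]
K = S⁻¹·BᵀPA = [0.0874 0.5574; -0.3169 0.2295]
A−BK = [0.6120 -2.0984; -0.1311 2.1639]
AᵀP(A−BK) = [0.6339 -0.4590; -0.4590 1.5738]
P' = Q + AᵀP(A−BK) = [1.8839 -2.4590; -2.4590 5.5738]
tr(P') = 7.4577


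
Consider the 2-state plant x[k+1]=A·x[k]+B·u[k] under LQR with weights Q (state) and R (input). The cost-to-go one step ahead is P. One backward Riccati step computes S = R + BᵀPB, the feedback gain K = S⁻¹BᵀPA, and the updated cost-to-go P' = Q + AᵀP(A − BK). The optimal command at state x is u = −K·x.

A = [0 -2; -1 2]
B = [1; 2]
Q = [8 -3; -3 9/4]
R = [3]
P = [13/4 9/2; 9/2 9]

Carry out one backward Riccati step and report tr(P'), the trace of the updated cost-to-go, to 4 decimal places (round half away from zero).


16.8724

BᵀP = [12.2500 22.5000]
S = R + BᵀPB = [3] + [57.2500] = [60.2500]
BᵀPA = [-22.5000 20.5000]
K = S⁻¹·BᵀPA = [-0.3734 0.3402]
A−BK = [0.3734 -2.3402; -0.2531 1.3195]
AᵀP(A−BK) = [0.5975 -1.3444; -1.3444 6.0249]
P' = Q + AᵀP(A−BK) = [8.5975 -4.3444; -4.3444 8.2749]
tr(P') = 16.8724


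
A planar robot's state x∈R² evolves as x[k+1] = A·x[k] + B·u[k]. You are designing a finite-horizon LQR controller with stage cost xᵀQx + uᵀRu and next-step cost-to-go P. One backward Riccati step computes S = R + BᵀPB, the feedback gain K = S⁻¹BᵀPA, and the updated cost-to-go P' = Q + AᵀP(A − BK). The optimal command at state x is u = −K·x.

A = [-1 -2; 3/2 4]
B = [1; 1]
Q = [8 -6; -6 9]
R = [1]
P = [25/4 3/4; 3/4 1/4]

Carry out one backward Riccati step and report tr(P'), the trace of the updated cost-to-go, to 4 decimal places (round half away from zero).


BᵀP = [7.0000 1.0000]
S = R + BᵀPB = [1] + [8.0000] = [9.0000]
BᵀPA = [-5.5000 -10.0000]
K = S⁻¹·BᵀPA = [-0.6111 -1.1111]
A−BK = [-0.3889 -0.8889; 2.1111 5.1111]
AᵀP(A−BK) = [1.2014 2.6389; 2.6389 5.8889]
P' = Q + AᵀP(A−BK) = [9.2014 -3.3611; -3.3611 14.8889]
tr(P') = 24.0903

24.0903


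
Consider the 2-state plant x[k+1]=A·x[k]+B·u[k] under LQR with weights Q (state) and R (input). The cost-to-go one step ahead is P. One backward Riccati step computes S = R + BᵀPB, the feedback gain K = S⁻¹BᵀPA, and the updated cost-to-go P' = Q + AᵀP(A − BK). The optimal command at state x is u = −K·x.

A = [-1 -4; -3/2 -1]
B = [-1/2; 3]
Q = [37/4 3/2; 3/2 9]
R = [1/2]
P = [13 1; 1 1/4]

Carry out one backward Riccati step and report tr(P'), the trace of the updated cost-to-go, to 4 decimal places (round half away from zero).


184.7865

BᵀP = [-3.5000 0.2500]
S = R + BᵀPB = [1/2] + [2.5000] = [3.0000]
BᵀPA = [3.1250 13.7500]
K = S⁻¹·BᵀPA = [1.0417 4.5833]
A−BK = [-0.4792 -1.7083; -4.6250 -14.7500]
AᵀP(A−BK) = [13.3073 45.0521; 45.0521 153.2292]
P' = Q + AᵀP(A−BK) = [22.5573 46.5521; 46.5521 162.2292]
tr(P') = 184.7865


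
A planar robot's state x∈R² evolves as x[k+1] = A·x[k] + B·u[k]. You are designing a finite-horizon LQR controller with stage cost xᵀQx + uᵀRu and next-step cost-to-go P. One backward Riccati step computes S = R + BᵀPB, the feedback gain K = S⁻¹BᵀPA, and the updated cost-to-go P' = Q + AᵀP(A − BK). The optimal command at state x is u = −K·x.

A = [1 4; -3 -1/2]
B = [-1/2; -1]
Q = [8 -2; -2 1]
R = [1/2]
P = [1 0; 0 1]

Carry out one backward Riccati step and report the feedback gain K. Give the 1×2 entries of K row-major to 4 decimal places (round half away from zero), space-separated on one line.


1.4286 -0.8571

BᵀP = [-0.5000 -1.0000]
S = R + BᵀPB = [1/2] + [1.2500] = [1.7500]
BᵀPA = [2.5000 -1.5000]
K = S⁻¹·BᵀPA = [1.4286 -0.8571]
A−BK = [1.7143 3.5714; -1.5714 -1.3571]
AᵀP(A−BK) = [6.4286 7.6429; 7.6429 14.9643]
P' = Q + AᵀP(A−BK) = [14.4286 5.6429; 5.6429 15.9643]
tr(P') = 30.3929


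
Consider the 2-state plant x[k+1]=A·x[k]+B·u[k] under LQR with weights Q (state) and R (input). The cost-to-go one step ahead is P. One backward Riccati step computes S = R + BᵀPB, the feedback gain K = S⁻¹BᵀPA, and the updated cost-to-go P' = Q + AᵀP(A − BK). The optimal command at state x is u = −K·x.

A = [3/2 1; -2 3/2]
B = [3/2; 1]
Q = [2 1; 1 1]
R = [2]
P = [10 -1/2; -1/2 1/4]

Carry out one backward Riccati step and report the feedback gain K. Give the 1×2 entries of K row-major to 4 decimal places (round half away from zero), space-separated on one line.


BᵀP = [14.5000 -0.5000]
S = R + BᵀPB = [2] + [21.2500] = [23.2500]
BᵀPA = [22.7500 13.7500]
K = S⁻¹·BᵀPA = [0.9785 0.5914]
A−BK = [0.0323 0.1129; -2.9785 0.9086]
AᵀP(A−BK) = [4.2392 0.6707; 0.6707 0.9308]
P' = Q + AᵀP(A−BK) = [6.2392 1.6707; 1.6707 1.9308]
tr(P') = 8.1700

0.9785 0.5914


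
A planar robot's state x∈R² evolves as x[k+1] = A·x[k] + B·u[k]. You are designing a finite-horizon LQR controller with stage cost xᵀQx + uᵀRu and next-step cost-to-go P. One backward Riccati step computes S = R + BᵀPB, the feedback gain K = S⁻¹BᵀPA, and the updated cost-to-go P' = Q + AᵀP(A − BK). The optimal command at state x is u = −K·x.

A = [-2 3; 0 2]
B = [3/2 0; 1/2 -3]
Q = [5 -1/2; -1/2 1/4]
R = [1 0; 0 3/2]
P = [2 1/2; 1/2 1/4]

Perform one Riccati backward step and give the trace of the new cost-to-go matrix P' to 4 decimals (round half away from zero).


BᵀP = [3.2500 0.8750; -1.5000 -0.7500]
S = R + BᵀPB = [1 0; 0 3/2] + [5.3125 -2.6250; -2.6250 2.2500] = [6.3125 -2.6250; -2.6250 3.7500]
BᵀPA = [-6.5000 11.5000; 3.0000 -6.0000]
K = S⁻¹·BᵀPA = [-0.9832 1.6313; 0.1117 -0.4581]
A−BK = [-0.5251 0.5531; 0.8268 -0.1899]
AᵀP(A−BK) = [1.2737 -2.0223; -2.0223 3.4916]
P' = Q + AᵀP(A−BK) = [6.2737 -2.5223; -2.5223 3.7416]
tr(P') = 10.0154

10.0154


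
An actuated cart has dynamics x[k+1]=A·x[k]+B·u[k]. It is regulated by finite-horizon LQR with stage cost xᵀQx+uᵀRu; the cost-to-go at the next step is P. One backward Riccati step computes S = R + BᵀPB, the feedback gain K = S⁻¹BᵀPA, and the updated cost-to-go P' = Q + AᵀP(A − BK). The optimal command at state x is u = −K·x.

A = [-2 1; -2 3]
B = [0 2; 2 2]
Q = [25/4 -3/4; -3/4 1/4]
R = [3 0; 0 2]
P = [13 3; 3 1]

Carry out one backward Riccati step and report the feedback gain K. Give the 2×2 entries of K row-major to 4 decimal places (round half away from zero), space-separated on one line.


-0.1006 0.2767 -0.9560 0.6289

BᵀP = [6.0000 2.0000; 32.0000 8.0000]
S = R + BᵀPB = [3 0; 0 2] + [4.0000 16.0000; 16.0000 80.0000] = [7.0000 16.0000; 16.0000 82.0000]
BᵀPA = [-16.0000 12.0000; -80.0000 56.0000]
K = S⁻¹·BᵀPA = [-0.1006 0.2767; -0.9560 0.6289]
A−BK = [-0.0881 -0.2579; 0.1132 1.1887]
AᵀP(A−BK) = [1.9119 -1.2579; -1.2579 1.4591]
P' = Q + AᵀP(A−BK) = [8.1619 -2.0079; -2.0079 1.7091]
tr(P') = 9.8711


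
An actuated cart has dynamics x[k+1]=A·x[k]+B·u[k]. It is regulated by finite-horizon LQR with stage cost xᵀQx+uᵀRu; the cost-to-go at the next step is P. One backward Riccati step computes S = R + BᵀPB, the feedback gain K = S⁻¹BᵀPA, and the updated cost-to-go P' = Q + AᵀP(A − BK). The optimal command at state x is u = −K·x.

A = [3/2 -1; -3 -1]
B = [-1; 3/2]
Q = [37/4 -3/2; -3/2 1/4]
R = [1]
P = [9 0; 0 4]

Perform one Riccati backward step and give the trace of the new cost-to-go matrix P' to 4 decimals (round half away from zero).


BᵀP = [-9.0000 6.0000]
S = R + BᵀPB = [1] + [18.0000] = [19.0000]
BᵀPA = [-31.5000 3.0000]
K = S⁻¹·BᵀPA = [-1.6579 0.1579]
A−BK = [-0.1579 -0.8421; -0.5132 -1.2368]
AᵀP(A−BK) = [4.0263 3.4737; 3.4737 12.5263]
P' = Q + AᵀP(A−BK) = [13.2763 1.9737; 1.9737 12.7763]
tr(P') = 26.0526

26.0526


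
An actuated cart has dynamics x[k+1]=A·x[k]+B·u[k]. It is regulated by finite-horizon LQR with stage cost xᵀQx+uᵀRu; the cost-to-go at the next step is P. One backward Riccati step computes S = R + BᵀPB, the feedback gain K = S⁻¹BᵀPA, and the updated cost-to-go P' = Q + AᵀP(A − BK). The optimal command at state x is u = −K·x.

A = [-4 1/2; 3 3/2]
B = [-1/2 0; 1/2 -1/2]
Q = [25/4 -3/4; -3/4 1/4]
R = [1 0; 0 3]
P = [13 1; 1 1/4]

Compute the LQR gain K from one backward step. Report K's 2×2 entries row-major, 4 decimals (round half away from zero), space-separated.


BᵀP = [-6.0000 -0.3750; -0.5000 -0.1250]
S = R + BᵀPB = [1 0; 0 3] + [2.8125 0.1875; 0.1875 0.0625] = [3.8125 0.1875; 0.1875 3.0625]
BᵀPA = [22.8750 -3.5625; 1.6250 -0.4375]
K = S⁻¹·BᵀPA = [5.9919 -0.9302; 0.1638 -0.0859]
A−BK = [-1.0040 0.0349; 0.0859 1.9221]
AᵀP(A−BK) = [48.9181 -7.9570; -7.9570 1.9611]
P' = Q + AᵀP(A−BK) = [55.1681 -8.7070; -8.7070 2.2111]
tr(P') = 57.3792

5.9919 -0.9302 0.1638 -0.0859


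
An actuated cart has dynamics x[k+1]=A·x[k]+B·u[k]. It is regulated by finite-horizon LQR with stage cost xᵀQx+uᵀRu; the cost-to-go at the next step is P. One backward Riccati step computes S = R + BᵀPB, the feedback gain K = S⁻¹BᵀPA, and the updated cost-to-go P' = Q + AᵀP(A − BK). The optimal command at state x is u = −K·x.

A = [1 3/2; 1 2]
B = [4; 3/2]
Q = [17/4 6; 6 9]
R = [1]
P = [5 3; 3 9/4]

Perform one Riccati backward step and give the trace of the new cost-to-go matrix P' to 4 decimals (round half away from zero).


BᵀP = [24.5000 15.3750]
S = R + BᵀPB = [1] + [121.0625] = [122.0625]
BᵀPA = [39.8750 67.5000]
K = S⁻¹·BᵀPA = [0.3267 0.5530]
A−BK = [-0.3067 -0.7120; 0.5100 1.1705]
AᵀP(A−BK) = [0.2238 0.4493; 0.4493 0.9228]
P' = Q + AᵀP(A−BK) = [4.4738 6.4493; 6.4493 9.9228]
tr(P') = 14.3966

14.3966


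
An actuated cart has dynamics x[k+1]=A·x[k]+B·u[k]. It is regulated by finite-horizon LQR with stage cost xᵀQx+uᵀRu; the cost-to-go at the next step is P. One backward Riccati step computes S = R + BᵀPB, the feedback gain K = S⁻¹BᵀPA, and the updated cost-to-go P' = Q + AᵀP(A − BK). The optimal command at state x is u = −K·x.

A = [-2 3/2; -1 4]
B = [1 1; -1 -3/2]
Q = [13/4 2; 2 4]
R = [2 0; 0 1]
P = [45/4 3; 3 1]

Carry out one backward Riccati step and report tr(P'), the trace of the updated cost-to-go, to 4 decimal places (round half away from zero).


BᵀP = [8.2500 2.0000; 6.7500 1.5000]
S = R + BᵀPB = [2 0; 0 1] + [6.2500 5.2500; 5.2500 4.5000] = [8.2500 5.2500; 5.2500 5.5000]
BᵀPA = [-18.5000 20.3750; -15.0000 16.1250]
K = S⁻¹·BᵀPA = [-1.2912 1.5386; -1.4947 1.4632]
A−BK = [0.7860 -1.5018; -4.5333 7.7333]
AᵀP(A−BK) = [11.6912 -15.8386; -15.8386 22.3702]
P' = Q + AᵀP(A−BK) = [14.9412 -13.8386; -13.8386 26.3702]
tr(P') = 41.3114

41.3114


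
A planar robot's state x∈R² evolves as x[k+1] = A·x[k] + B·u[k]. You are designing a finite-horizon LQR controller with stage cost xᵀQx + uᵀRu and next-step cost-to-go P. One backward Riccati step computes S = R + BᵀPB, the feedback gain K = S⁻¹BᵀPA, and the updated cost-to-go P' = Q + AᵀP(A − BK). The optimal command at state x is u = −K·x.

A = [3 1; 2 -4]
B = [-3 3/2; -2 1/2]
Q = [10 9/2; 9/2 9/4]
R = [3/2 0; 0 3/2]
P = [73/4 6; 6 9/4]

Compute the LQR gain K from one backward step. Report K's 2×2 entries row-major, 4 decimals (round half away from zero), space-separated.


BᵀP = [-66.7500 -22.5000; 30.3750 10.1250]
S = R + BᵀPB = [3/2 0; 0 3/2] + [245.2500 -111.3750; -111.3750 50.6250] = [246.7500 -111.3750; -111.3750 52.1250]
BᵀPA = [-245.2500 23.2500; 111.3750 -10.1250]
K = S⁻¹·BᵀPA = [-0.8291 0.1841; 0.3652 0.1992]
A−BK = [-0.0350 1.2536; 0.1592 -3.7313]
AᵀP(A−BK) = [1.2436 -0.2762; -0.2762 3.9857]
P' = Q + AᵀP(A−BK) = [11.2436 4.2238; 4.2238 6.2357]
tr(P') = 17.4793

-0.8291 0.1841 0.3652 0.1992


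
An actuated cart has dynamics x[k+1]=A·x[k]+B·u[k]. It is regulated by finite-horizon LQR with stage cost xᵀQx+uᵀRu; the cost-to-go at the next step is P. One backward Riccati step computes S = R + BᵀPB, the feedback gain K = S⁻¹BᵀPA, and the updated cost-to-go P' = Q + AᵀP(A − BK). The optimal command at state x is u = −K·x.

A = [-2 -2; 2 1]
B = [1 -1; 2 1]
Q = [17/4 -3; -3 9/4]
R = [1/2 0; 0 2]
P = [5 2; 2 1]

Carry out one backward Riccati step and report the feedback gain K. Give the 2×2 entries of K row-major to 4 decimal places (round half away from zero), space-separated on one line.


BᵀP = [9.0000 4.0000; -3.0000 -1.0000]
S = R + BᵀPB = [1/2 0; 0 2] + [17.0000 -5.0000; -5.0000 2.0000] = [17.5000 -5.0000; -5.0000 4.0000]
BᵀPA = [-10.0000 -14.0000; 4.0000 5.0000]
K = S⁻¹·BᵀPA = [-0.4444 -0.6889; 0.4444 0.3889]
A−BK = [-1.1111 -0.9222; 2.4444 1.9889]
AᵀP(A−BK) = [1.7778 1.5556; 1.5556 1.4111]
P' = Q + AᵀP(A−BK) = [6.0278 -1.4444; -1.4444 3.6611]
tr(P') = 9.6889

-0.4444 -0.6889 0.4444 0.3889


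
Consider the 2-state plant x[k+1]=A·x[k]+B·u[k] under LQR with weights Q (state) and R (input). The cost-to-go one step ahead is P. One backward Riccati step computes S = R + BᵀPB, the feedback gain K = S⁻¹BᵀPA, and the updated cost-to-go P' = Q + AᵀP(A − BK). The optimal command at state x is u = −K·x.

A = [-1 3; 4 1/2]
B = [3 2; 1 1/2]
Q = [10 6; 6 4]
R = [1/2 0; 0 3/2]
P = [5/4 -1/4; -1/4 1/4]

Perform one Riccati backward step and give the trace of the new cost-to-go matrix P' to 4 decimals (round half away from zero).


18.7884

BᵀP = [3.5000 -0.5000; 2.3750 -0.3750]
S = R + BᵀPB = [1/2 0; 0 3/2] + [10.0000 6.7500; 6.7500 4.5625] = [10.5000 6.7500; 6.7500 6.0625]
BᵀPA = [-5.5000 10.2500; -3.8750 6.9375]
K = S⁻¹·BᵀPA = [-0.3972 0.8463; -0.1969 0.2021]
A−BK = [0.5855 0.0570; 4.4957 -0.4473]
AᵀP(A−BK) = [4.3022 -0.6874; -0.6874 0.4862]
P' = Q + AᵀP(A−BK) = [14.3022 5.3126; 5.3126 4.4862]
tr(P') = 18.7884


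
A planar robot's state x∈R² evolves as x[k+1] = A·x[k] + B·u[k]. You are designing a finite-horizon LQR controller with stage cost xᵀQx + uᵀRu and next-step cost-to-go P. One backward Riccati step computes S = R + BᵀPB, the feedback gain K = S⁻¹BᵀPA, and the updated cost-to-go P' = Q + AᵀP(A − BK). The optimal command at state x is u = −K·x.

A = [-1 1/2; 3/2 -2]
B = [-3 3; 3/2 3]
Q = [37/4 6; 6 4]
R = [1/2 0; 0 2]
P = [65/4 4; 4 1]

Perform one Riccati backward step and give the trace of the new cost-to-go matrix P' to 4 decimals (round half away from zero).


13.3510

BᵀP = [-42.7500 -10.5000; 60.7500 15.0000]
S = R + BᵀPB = [1/2 0; 0 2] + [112.5000 -159.7500; -159.7500 227.2500] = [113.0000 -159.7500; -159.7500 229.2500]
BᵀPA = [27.0000 -0.3750; -38.2500 0.3750]
K = S⁻¹·BᵀPA = [0.2059 -0.0677; -0.0234 -0.0455]
A−BK = [-0.3122 0.4336; 1.2612 -1.7620]
AᵀP(A−BK) = [0.0468 -0.0390; -0.0390 0.0542]
P' = Q + AᵀP(A−BK) = [9.2968 5.9610; 5.9610 4.0542]
tr(P') = 13.3510


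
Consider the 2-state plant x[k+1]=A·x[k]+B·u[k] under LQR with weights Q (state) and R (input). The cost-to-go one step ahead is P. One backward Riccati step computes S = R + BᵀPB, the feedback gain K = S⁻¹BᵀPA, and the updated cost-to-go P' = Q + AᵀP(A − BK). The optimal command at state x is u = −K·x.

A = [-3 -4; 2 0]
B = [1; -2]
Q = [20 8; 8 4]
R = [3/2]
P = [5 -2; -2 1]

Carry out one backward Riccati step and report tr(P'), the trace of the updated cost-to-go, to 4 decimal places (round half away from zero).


BᵀP = [9.0000 -4.0000]
S = R + BᵀPB = [3/2] + [17.0000] = [18.5000]
BᵀPA = [-35.0000 -36.0000]
K = S⁻¹·BᵀPA = [-1.8919 -1.9459]
A−BK = [-1.1081 -2.0541; -1.7838 -3.8919]
AᵀP(A−BK) = [6.7838 7.8919; 7.8919 9.9459]
P' = Q + AᵀP(A−BK) = [26.7838 15.8919; 15.8919 13.9459]
tr(P') = 40.7297

40.7297


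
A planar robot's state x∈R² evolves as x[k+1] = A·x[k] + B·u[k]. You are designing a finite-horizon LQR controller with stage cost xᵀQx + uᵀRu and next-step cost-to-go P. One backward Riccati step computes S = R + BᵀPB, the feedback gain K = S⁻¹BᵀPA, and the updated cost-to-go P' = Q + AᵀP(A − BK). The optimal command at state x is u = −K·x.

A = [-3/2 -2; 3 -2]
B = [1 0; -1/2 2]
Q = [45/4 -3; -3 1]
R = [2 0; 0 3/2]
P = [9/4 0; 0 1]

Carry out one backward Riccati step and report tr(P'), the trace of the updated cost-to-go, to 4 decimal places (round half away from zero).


22.4036

BᵀP = [2.2500 -0.5000; 0.0000 2.0000]
S = R + BᵀPB = [2 0; 0 3/2] + [2.5000 -1.0000; -1.0000 4.0000] = [4.5000 -1.0000; -1.0000 5.5000]
BᵀPA = [-4.8750 -3.5000; 6.0000 -4.0000]
K = S⁻¹·BᵀPA = [-0.8763 -0.9789; 0.9316 -0.9053]
A−BK = [-0.6237 -1.0211; 0.6987 -0.6789]
AᵀP(A−BK) = [4.2010 1.4092; 1.4092 5.9526]
P' = Q + AᵀP(A−BK) = [15.4510 -1.5908; -1.5908 6.9526]
tr(P') = 22.4036


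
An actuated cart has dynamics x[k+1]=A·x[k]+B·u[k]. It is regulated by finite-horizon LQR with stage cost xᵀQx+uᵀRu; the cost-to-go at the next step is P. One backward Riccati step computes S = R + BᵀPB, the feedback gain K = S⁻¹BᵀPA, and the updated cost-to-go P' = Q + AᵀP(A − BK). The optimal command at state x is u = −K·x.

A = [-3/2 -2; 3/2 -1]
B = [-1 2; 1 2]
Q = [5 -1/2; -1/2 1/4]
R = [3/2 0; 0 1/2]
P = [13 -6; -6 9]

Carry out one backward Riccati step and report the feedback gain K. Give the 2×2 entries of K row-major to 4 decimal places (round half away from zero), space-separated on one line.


BᵀP = [-19.0000 15.0000; 14.0000 6.0000]
S = R + BᵀPB = [3/2 0; 0 1/2] + [34.0000 -8.0000; -8.0000 40.0000] = [35.5000 -8.0000; -8.0000 40.5000]
BᵀPA = [51.0000 23.0000; -12.0000 -34.0000]
K = S⁻¹·BᵀPA = [1.4337 0.4801; -0.0131 -0.7447]
A−BK = [-0.0401 -0.0306; 0.0925 0.0093]
AᵀP(A−BK) = [3.2258 1.0802; 1.0802 0.6393]
P' = Q + AᵀP(A−BK) = [8.2258 0.5802; 0.5802 0.8893]
tr(P') = 9.1151

1.4337 0.4801 -0.0131 -0.7447


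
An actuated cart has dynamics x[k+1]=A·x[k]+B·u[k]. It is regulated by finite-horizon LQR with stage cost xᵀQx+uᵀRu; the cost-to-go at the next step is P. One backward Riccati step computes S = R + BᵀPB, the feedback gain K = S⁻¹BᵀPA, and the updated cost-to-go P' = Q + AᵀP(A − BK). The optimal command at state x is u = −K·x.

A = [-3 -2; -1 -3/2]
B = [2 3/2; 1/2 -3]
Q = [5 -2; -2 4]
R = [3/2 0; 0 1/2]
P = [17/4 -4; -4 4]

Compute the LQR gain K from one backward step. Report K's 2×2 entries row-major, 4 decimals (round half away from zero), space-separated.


BᵀP = [6.5000 -6.0000; 18.3750 -18.0000]
S = R + BᵀPB = [3/2 0; 0 1/2] + [10.0000 27.7500; 27.7500 81.5625] = [11.5000 27.7500; 27.7500 82.0625]
BᵀPA = [-13.5000 -4.0000; -37.1250 -9.7500]
K = S⁻¹·BᵀPA = [-0.4470 -0.3322; -0.3012 -0.0065]
A−BK = [-1.6541 -1.3259; -1.6802 -1.3533]
AᵀP(A−BK) = [1.0319 0.7749; 0.7749 0.6081]
P' = Q + AᵀP(A−BK) = [6.0319 -1.2251; -1.2251 4.6081]
tr(P') = 10.6399

-0.4470 -0.3322 -0.3012 -0.0065


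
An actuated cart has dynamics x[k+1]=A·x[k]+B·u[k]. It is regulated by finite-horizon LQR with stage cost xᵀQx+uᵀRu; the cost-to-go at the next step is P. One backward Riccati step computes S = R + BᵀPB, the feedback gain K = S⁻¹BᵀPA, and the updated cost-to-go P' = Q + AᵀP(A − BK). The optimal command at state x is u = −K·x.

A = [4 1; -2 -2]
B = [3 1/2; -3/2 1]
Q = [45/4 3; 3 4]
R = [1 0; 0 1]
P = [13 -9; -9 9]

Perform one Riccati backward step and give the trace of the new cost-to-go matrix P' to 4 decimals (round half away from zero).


BᵀP = [52.5000 -40.5000; -2.5000 4.5000]
S = R + BᵀPB = [1 0; 0 1] + [218.2500 -14.2500; -14.2500 3.2500] = [219.2500 -14.2500; -14.2500 4.2500]
BᵀPA = [291.0000 133.5000; -19.0000 -11.5000]
K = S⁻¹·BᵀPA = [1.3256 0.5537; -0.0261 -0.8494]
A−BK = [0.0364 -0.2364; 0.0144 -0.3201]
AᵀP(A−BK) = [1.7674 0.7383; 0.7383 1.3146]
P' = Q + AᵀP(A−BK) = [13.0174 3.7383; 3.7383 5.3146]
tr(P') = 18.3320

18.3320


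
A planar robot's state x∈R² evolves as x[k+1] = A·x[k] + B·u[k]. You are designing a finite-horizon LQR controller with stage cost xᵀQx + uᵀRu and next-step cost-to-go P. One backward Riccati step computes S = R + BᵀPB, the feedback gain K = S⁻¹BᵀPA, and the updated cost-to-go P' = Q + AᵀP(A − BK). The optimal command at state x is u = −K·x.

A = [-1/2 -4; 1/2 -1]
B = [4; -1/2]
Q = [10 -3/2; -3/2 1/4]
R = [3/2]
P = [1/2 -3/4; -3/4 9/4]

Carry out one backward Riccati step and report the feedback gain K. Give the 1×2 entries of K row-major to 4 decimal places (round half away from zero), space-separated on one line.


-0.2488 -0.4115

BᵀP = [2.3750 -4.1250]
S = R + BᵀPB = [3/2] + [11.5625] = [13.0625]
BᵀPA = [-3.2500 -5.3750]
K = S⁻¹·BᵀPA = [-0.2488 -0.4115]
A−BK = [0.4952 -2.3541; 0.3756 -1.2057]
AᵀP(A−BK) = [0.2539 -0.3373; -0.3373 2.0383]
P' = Q + AᵀP(A−BK) = [10.2539 -1.8373; -1.8373 2.2883]
tr(P') = 12.5422


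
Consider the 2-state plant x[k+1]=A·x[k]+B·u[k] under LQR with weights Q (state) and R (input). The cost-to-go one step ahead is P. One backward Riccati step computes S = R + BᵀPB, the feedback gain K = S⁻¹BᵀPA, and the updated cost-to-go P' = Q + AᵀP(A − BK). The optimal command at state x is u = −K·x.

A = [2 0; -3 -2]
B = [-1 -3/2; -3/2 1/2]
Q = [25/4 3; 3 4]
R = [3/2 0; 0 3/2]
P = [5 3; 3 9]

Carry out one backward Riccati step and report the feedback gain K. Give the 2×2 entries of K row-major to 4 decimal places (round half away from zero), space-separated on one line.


1.1558 1.0210 -1.8033 -0.5834

BᵀP = [-9.5000 -16.5000; -6.0000 0.0000]
S = R + BᵀPB = [3/2 0; 0 3/2] + [34.2500 6.0000; 6.0000 9.0000] = [35.7500 6.0000; 6.0000 10.5000]
BᵀPA = [30.5000 33.0000; -12.0000 0.0000]
K = S⁻¹·BᵀPA = [1.1558 1.0210; -1.8033 -0.5834]
A−BK = [0.4508 0.1459; -0.3646 -0.1768]
AᵀP(A−BK) = [8.1083 3.8586; 3.8586 2.3072]
P' = Q + AᵀP(A−BK) = [14.3583 6.8586; 6.8586 6.3072]
tr(P') = 20.6655


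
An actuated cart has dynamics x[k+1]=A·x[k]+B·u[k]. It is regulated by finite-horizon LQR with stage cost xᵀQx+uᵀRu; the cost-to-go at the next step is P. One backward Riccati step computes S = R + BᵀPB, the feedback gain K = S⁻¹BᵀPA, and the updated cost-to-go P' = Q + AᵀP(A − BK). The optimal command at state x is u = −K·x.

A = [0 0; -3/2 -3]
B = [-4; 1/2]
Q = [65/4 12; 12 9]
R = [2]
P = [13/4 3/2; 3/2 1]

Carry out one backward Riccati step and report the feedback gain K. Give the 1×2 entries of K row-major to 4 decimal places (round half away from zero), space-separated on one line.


0.1710 0.3420

BᵀP = [-12.2500 -5.5000]
S = R + BᵀPB = [2] + [46.2500] = [48.2500]
BᵀPA = [8.2500 16.5000]
K = S⁻¹·BᵀPA = [0.1710 0.3420]
A−BK = [0.6839 1.3679; -1.5855 -3.1710]
AᵀP(A−BK) = [0.8394 1.6788; 1.6788 3.3575]
P' = Q + AᵀP(A−BK) = [17.0894 13.6788; 13.6788 12.3575]
tr(P') = 29.4469


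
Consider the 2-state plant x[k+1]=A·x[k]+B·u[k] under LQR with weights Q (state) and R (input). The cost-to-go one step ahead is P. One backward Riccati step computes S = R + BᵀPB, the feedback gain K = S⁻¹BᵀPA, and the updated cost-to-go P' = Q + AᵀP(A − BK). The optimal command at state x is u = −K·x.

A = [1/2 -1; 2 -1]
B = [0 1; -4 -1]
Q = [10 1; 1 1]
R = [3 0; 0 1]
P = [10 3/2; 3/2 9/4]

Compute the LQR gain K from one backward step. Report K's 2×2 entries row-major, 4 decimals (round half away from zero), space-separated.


-0.5720 0.4530 0.4357 -0.8887

BᵀP = [-6.0000 -9.0000; 8.5000 -0.7500]
S = R + BᵀPB = [3 0; 0 1] + [36.0000 3.0000; 3.0000 9.2500] = [39.0000 3.0000; 3.0000 10.2500]
BᵀPA = [-21.0000 15.0000; 2.7500 -7.7500]
K = S⁻¹·BᵀPA = [-0.5720 0.4530; 0.4357 -0.8887]
A−BK = [0.0643 -0.1113; 0.1478 -0.0768]
AᵀP(A−BK) = [1.2903 -1.2937; -1.2937 1.5681]
P' = Q + AᵀP(A−BK) = [11.2903 -0.2937; -0.2937 2.5681]
tr(P') = 13.8584
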